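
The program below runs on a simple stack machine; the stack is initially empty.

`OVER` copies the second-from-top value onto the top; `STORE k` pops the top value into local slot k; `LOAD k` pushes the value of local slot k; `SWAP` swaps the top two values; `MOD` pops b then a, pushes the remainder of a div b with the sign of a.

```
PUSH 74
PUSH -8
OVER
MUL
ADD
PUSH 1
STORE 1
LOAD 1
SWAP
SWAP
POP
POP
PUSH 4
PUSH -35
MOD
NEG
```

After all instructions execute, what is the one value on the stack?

PUSH 74  : 74
PUSH -8  : 74 -8
OVER     : 74 -8 74
MUL      : 74 -592
ADD      : -518
PUSH 1   : -518 1
STORE 1  : -518
LOAD 1   : -518 1
SWAP     : 1 -518
SWAP     : -518 1
POP      : -518
POP      : (empty)
PUSH 4   : 4
PUSH -35 : 4 -35
MOD      : 4
NEG      : -4

-4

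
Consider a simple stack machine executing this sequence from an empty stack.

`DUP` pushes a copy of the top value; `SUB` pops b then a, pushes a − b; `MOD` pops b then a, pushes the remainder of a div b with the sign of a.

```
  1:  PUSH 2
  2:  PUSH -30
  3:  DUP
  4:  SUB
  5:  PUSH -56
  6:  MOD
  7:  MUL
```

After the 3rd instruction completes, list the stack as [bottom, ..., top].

PUSH 2   → [2]
PUSH -30 → [2, -30]
DUP      → [2, -30, -30]

[2, -30, -30]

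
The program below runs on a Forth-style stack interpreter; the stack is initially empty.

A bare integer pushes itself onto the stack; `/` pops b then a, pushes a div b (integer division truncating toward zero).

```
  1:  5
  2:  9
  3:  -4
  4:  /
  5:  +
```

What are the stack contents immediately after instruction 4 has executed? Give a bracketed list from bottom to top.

5   [5]
9   [5, 9]
-4  [5, 9, -4]
/   [5, -2]

[5, -2]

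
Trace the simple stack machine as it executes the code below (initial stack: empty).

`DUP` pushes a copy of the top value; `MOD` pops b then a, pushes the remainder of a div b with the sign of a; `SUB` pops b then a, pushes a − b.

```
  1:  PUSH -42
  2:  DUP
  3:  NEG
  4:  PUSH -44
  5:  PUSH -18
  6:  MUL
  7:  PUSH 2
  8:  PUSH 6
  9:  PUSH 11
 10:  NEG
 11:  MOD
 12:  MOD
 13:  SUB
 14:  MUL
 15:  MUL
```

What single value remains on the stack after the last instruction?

-1393560

PUSH -42 : [-42]
DUP      : [-42, -42]
NEG      : [-42, 42]
PUSH -44 : [-42, 42, -44]
PUSH -18 : [-42, 42, -44, -18]
MUL      : [-42, 42, 792]
PUSH 2   : [-42, 42, 792, 2]
PUSH 6   : [-42, 42, 792, 2, 6]
PUSH 11  : [-42, 42, 792, 2, 6, 11]
NEG      : [-42, 42, 792, 2, 6, -11]
MOD      : [-42, 42, 792, 2, 6]
MOD      : [-42, 42, 792, 2]
SUB      : [-42, 42, 790]
MUL      : [-42, 33180]
MUL      : [-1393560]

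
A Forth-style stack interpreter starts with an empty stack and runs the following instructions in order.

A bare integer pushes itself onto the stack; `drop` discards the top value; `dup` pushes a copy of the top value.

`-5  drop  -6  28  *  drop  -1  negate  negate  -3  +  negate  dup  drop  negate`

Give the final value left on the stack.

-4

-5     → -5
drop   → (empty)
-6     → -6
28     → -6 28
*      → -168
drop   → (empty)
-1     → -1
negate → 1
negate → -1
-3     → -1 -3
+      → -4
negate → 4
dup    → 4 4
drop   → 4
negate → -4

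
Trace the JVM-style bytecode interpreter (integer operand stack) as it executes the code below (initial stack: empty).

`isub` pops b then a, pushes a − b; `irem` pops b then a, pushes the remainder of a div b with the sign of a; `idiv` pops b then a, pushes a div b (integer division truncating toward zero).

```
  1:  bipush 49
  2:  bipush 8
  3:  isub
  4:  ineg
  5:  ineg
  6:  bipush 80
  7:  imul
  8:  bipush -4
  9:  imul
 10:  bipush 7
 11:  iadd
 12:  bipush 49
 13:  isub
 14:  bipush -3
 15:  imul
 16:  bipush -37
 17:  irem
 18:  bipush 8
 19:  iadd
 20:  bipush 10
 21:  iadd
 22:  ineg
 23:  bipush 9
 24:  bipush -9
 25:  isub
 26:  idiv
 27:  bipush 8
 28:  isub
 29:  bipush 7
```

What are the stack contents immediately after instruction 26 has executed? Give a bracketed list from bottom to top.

[-1]

bipush 49   [49]
bipush 8    [49, 8]
isub        [41]
ineg        [-41]
ineg        [41]
bipush 80   [41, 80]
imul        [3280]
bipush -4   [3280, -4]
imul        [-13120]
bipush 7    [-13120, 7]
iadd        [-13113]
bipush 49   [-13113, 49]
isub        [-13162]
bipush -3   [-13162, -3]
imul        [39486]
bipush -37  [39486, -37]
irem        [7]
bipush 8    [7, 8]
iadd        [15]
bipush 10   [15, 10]
iadd        [25]
ineg        [-25]
bipush 9    [-25, 9]
bipush -9   [-25, 9, -9]
isub        [-25, 18]
idiv        [-1]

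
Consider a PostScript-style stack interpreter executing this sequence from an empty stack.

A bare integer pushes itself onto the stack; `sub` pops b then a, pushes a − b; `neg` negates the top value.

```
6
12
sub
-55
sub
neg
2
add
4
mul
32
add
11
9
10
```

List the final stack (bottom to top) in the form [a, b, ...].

6   -> [6]
12  -> [6, 12]
sub -> [-6]
-55 -> [-6, -55]
sub -> [49]
neg -> [-49]
2   -> [-49, 2]
add -> [-47]
4   -> [-47, 4]
mul -> [-188]
32  -> [-188, 32]
add -> [-156]
11  -> [-156, 11]
9   -> [-156, 11, 9]
10  -> [-156, 11, 9, 10]

[-156, 11, 9, 10]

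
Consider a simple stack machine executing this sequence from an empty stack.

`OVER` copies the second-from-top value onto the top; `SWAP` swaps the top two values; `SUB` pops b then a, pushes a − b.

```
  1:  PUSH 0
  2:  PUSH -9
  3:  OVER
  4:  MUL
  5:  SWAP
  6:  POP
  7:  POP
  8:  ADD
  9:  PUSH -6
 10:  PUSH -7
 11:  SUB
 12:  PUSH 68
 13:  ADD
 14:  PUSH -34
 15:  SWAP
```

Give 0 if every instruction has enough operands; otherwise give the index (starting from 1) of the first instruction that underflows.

8

PUSH 0  → 0
PUSH -9 → 0 -9
OVER    → 0 -9 0
MUL     → 0 0
SWAP    → 0 0
POP     → 0
POP     → (empty)
ADD  — needs 2 operands, stack has 0 → underflow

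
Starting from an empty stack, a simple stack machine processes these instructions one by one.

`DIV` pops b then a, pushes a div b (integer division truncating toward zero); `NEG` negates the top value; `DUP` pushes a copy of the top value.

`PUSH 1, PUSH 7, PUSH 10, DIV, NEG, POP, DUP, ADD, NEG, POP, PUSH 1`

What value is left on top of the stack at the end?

1

PUSH 1  : 1
PUSH 7  : 1 7
PUSH 10 : 1 7 10
DIV     : 1 0
NEG     : 1 0
POP     : 1
DUP     : 1 1
ADD     : 2
NEG     : -2
POP     : (empty)
PUSH 1  : 1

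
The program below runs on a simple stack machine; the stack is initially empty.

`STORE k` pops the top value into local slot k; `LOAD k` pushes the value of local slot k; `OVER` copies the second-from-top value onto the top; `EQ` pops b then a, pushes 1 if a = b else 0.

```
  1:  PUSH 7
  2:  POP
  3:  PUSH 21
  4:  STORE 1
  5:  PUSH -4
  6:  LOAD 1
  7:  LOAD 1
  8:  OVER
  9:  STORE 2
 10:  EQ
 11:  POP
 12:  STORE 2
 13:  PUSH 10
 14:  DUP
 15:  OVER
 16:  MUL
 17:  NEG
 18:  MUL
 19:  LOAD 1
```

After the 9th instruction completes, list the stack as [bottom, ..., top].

[-4, 21, 21]

PUSH 7   7
POP      (empty)
PUSH 21  21
STORE 1  (empty)
PUSH -4  -4
LOAD 1   -4 21
LOAD 1   -4 21 21
OVER     -4 21 21 21
STORE 2  -4 21 21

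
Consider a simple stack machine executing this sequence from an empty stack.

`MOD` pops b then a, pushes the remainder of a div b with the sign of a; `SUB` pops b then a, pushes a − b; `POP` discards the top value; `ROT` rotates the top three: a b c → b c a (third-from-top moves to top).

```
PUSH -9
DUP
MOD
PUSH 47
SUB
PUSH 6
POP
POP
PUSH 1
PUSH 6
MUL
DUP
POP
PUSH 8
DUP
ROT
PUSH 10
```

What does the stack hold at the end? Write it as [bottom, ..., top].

[8, 8, 6, 10]

PUSH -9 → -9
DUP     → -9 -9
MOD     → 0
PUSH 47 → 0 47
SUB     → -47
PUSH 6  → -47 6
POP     → -47
POP     → (empty)
PUSH 1  → 1
PUSH 6  → 1 6
MUL     → 6
DUP     → 6 6
POP     → 6
PUSH 8  → 6 8
DUP     → 6 8 8
ROT     → 8 8 6
PUSH 10 → 8 8 6 10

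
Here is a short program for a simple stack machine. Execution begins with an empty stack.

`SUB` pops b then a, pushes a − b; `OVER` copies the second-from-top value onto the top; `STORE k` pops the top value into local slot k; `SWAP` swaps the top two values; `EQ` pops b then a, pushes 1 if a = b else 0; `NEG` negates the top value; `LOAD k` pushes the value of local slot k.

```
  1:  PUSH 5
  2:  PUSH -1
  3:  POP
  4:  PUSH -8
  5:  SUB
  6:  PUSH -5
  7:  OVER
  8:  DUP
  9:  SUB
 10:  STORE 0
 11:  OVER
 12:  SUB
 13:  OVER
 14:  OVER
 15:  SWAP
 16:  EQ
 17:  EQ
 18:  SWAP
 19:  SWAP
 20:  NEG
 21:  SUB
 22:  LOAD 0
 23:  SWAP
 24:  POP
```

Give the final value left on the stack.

0

PUSH 5  → 5
PUSH -1 → 5 -1
POP     → 5
PUSH -8 → 5 -8
SUB     → 13
PUSH -5 → 13 -5
OVER    → 13 -5 13
DUP     → 13 -5 13 13
SUB     → 13 -5 0
STORE 0 → 13 -5
OVER    → 13 -5 13
SUB     → 13 -18
OVER    → 13 -18 13
OVER    → 13 -18 13 -18
SWAP    → 13 -18 -18 13
EQ      → 13 -18 0
EQ      → 13 0
SWAP    → 0 13
SWAP    → 13 0
NEG     → 13 0
SUB     → 13
LOAD 0  → 13 0
SWAP    → 0 13
POP     → 0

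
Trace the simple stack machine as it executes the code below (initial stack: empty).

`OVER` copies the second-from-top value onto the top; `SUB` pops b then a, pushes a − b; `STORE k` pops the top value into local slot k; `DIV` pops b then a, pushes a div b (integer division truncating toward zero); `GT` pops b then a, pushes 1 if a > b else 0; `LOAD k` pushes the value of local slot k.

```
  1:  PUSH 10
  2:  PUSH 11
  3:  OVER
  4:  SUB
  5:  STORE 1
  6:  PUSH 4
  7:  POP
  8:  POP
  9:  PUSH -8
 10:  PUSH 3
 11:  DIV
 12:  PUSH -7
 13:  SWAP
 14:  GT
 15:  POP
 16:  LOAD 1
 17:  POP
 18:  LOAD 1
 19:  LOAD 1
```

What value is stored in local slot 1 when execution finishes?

1

PUSH 10 -> [10]
PUSH 11 -> [10, 11]
OVER    -> [10, 11, 10]
SUB     -> [10, 1]
STORE 1 -> [10]
PUSH 4  -> [10, 4]
POP     -> [10]
POP     -> []
PUSH -8 -> [-8]
PUSH 3  -> [-8, 3]
DIV     -> [-2]
PUSH -7 -> [-2, -7]
SWAP    -> [-7, -2]
GT      -> [0]
POP     -> []
LOAD 1  -> [1]
POP     -> []
LOAD 1  -> [1]
LOAD 1  -> [1, 1]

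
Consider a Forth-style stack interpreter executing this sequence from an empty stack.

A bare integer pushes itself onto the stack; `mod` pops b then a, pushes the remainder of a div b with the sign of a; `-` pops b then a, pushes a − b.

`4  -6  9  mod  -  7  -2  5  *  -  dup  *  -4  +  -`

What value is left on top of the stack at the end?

-275

4    [4]
-6   [4, -6]
9    [4, -6, 9]
mod  [4, -6]
-    [10]
7    [10, 7]
-2   [10, 7, -2]
5    [10, 7, -2, 5]
*    [10, 7, -10]
-    [10, 17]
dup  [10, 17, 17]
*    [10, 289]
-4   [10, 289, -4]
+    [10, 285]
-    [-275]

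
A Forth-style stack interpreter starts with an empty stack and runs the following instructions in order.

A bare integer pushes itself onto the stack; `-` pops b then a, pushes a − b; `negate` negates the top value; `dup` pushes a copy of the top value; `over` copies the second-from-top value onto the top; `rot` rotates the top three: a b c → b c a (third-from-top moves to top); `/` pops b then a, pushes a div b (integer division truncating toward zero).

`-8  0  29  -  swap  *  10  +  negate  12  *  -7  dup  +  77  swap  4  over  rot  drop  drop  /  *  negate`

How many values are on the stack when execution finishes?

-8     → [-8]
0      → [-8, 0]
29     → [-8, 0, 29]
-      → [-8, -29]
swap   → [-29, -8]
*      → [232]
10     → [232, 10]
+      → [242]
negate → [-242]
12     → [-242, 12]
*      → [-2904]
-7     → [-2904, -7]
dup    → [-2904, -7, -7]
+      → [-2904, -14]
77     → [-2904, -14, 77]
swap   → [-2904, 77, -14]
4      → [-2904, 77, -14, 4]
over   → [-2904, 77, -14, 4, -14]
rot    → [-2904, 77, 4, -14, -14]
drop   → [-2904, 77, 4, -14]
drop   → [-2904, 77, 4]
/      → [-2904, 19]
*      → [-55176]
negate → [55176]

1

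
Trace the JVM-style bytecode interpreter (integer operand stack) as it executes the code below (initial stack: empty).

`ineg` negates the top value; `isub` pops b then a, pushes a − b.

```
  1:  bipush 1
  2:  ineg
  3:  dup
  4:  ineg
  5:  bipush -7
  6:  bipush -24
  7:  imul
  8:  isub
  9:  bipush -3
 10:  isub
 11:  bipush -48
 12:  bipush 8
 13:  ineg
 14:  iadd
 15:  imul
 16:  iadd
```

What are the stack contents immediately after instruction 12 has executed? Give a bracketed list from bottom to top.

[-1, -164, -48, 8]

bipush 1   : [1]
ineg       : [-1]
dup        : [-1, -1]
ineg       : [-1, 1]
bipush -7  : [-1, 1, -7]
bipush -24 : [-1, 1, -7, -24]
imul       : [-1, 1, 168]
isub       : [-1, -167]
bipush -3  : [-1, -167, -3]
isub       : [-1, -164]
bipush -48 : [-1, -164, -48]
bipush 8   : [-1, -164, -48, 8]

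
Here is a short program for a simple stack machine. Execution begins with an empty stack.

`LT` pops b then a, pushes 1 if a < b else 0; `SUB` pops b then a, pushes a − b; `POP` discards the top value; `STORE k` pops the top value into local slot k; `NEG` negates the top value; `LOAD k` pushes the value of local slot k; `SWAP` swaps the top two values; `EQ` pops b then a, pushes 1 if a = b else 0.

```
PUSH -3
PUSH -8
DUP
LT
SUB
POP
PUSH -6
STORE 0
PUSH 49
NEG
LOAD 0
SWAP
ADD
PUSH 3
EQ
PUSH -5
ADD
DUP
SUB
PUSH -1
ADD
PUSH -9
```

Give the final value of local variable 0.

-6

PUSH -3  -3
PUSH -8  -3 -8
DUP      -3 -8 -8
LT       -3 0
SUB      -3
POP      (empty)
PUSH -6  -6
STORE 0  (empty)
PUSH 49  49
NEG      -49
LOAD 0   -49 -6
SWAP     -6 -49
ADD      -55
PUSH 3   -55 3
EQ       0
PUSH -5  0 -5
ADD      -5
DUP      -5 -5
SUB      0
PUSH -1  0 -1
ADD      -1
PUSH -9  -1 -9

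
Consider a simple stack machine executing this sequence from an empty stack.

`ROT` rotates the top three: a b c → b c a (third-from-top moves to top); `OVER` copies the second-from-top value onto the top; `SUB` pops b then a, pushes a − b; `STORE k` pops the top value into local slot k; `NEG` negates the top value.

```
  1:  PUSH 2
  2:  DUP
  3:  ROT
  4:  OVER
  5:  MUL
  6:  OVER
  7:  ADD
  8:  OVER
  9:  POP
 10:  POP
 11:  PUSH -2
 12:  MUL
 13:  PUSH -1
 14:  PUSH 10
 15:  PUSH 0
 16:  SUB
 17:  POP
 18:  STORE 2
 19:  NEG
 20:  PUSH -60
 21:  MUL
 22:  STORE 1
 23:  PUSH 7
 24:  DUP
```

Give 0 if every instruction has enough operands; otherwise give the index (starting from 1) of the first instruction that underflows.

PUSH 2 → 2
DUP    → 2 2
ROT  — needs 3 operands, stack has 2 → underflow

3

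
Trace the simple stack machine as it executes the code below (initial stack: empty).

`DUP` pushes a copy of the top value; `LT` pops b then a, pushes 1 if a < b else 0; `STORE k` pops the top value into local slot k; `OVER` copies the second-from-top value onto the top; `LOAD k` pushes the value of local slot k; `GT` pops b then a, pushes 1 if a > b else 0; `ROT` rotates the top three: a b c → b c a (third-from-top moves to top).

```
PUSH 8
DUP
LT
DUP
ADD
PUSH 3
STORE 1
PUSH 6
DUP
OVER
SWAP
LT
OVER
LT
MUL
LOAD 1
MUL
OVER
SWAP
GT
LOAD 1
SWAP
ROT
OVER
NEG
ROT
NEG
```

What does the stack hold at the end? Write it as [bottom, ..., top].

[3, 0, 0, 0]

PUSH 8   8
DUP      8 8
LT       0
DUP      0 0
ADD      0
PUSH 3   0 3
STORE 1  0
PUSH 6   0 6
DUP      0 6 6
OVER     0 6 6 6
SWAP     0 6 6 6
LT       0 6 0
OVER     0 6 0 6
LT       0 6 1
MUL      0 6
LOAD 1   0 6 3
MUL      0 18
OVER     0 18 0
SWAP     0 0 18
GT       0 0
LOAD 1   0 0 3
SWAP     0 3 0
ROT      3 0 0
OVER     3 0 0 0
NEG      3 0 0 0
ROT      3 0 0 0
NEG      3 0 0 0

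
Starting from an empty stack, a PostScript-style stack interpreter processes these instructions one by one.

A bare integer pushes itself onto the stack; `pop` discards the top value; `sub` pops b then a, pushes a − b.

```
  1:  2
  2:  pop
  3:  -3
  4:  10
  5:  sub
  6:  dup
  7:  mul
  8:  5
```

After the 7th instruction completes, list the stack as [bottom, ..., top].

[169]

2   → 2
pop → (empty)
-3  → -3
10  → -3 10
sub → -13
dup → -13 -13
mul → 169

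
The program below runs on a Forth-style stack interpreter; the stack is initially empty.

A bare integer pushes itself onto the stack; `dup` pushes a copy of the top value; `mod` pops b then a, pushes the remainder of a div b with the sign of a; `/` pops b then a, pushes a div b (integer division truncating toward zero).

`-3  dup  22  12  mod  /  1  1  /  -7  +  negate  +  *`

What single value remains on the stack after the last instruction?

-18

-3     -> [-3]
dup    -> [-3, -3]
22     -> [-3, -3, 22]
12     -> [-3, -3, 22, 12]
mod    -> [-3, -3, 10]
/      -> [-3, 0]
1      -> [-3, 0, 1]
1      -> [-3, 0, 1, 1]
/      -> [-3, 0, 1]
-7     -> [-3, 0, 1, -7]
+      -> [-3, 0, -6]
negate -> [-3, 0, 6]
+      -> [-3, 6]
*      -> [-18]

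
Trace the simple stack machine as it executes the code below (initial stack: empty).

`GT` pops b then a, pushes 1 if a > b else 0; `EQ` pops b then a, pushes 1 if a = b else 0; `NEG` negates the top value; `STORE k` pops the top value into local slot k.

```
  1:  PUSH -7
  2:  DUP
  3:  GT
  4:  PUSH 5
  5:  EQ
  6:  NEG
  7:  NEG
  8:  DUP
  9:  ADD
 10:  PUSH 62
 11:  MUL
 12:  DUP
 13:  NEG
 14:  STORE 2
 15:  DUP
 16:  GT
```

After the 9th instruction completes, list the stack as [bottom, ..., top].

PUSH -7 : -7
DUP     : -7 -7
GT      : 0
PUSH 5  : 0 5
EQ      : 0
NEG     : 0
NEG     : 0
DUP     : 0 0
ADD     : 0

[0]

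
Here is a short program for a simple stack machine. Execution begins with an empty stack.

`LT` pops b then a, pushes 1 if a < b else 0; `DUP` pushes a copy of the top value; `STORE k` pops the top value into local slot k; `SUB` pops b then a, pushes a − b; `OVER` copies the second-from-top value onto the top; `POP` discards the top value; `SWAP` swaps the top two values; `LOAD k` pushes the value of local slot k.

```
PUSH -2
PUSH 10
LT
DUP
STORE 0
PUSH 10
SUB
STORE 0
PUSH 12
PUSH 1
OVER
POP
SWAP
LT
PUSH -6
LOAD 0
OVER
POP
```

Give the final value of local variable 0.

PUSH -2 : -2
PUSH 10 : -2 10
LT      : 1
DUP     : 1 1
STORE 0 : 1
PUSH 10 : 1 10
SUB     : -9
STORE 0 : (empty)
PUSH 12 : 12
PUSH 1  : 12 1
OVER    : 12 1 12
POP     : 12 1
SWAP    : 1 12
LT      : 1
PUSH -6 : 1 -6
LOAD 0  : 1 -6 -9
OVER    : 1 -6 -9 -6
POP     : 1 -6 -9

-9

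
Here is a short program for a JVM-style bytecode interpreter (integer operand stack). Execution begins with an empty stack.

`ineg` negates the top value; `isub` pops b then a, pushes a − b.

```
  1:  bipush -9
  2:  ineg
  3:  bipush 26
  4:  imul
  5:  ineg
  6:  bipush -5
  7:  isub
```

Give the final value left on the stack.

-229

bipush -9 -> [-9]
ineg      -> [9]
bipush 26 -> [9, 26]
imul      -> [234]
ineg      -> [-234]
bipush -5 -> [-234, -5]
isub      -> [-229]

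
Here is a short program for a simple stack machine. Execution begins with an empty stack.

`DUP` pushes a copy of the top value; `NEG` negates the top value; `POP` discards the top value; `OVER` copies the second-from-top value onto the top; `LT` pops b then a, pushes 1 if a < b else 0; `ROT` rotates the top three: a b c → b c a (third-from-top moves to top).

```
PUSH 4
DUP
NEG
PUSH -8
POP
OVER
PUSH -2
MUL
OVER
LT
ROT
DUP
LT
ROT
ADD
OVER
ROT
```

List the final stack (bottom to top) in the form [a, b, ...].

PUSH 4  -> 4
DUP     -> 4 4
NEG     -> 4 -4
PUSH -8 -> 4 -4 -8
POP     -> 4 -4
OVER    -> 4 -4 4
PUSH -2 -> 4 -4 4 -2
MUL     -> 4 -4 -8
OVER    -> 4 -4 -8 -4
LT      -> 4 -4 1
ROT     -> -4 1 4
DUP     -> -4 1 4 4
LT      -> -4 1 0
ROT     -> 1 0 -4
ADD     -> 1 -4
OVER    -> 1 -4 1
ROT     -> -4 1 1

[-4, 1, 1]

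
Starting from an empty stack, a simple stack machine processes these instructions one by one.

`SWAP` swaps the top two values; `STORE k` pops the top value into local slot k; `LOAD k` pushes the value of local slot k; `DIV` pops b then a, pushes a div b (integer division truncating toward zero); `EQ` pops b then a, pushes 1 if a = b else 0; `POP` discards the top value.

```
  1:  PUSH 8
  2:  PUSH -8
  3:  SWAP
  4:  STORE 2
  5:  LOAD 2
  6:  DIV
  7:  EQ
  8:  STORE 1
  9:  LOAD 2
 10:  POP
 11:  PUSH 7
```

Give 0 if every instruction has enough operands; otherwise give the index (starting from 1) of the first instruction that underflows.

7

PUSH 8   8
PUSH -8  8 -8
SWAP     -8 8
STORE 2  -8
LOAD 2   -8 8
DIV      -1
EQ  — needs 2 operands, stack has 1 → underflow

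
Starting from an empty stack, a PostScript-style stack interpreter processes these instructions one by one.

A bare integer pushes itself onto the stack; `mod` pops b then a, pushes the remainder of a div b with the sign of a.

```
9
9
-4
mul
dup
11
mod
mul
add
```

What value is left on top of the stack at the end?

9    [9]
9    [9, 9]
-4   [9, 9, -4]
mul  [9, -36]
dup  [9, -36, -36]
11   [9, -36, -36, 11]
mod  [9, -36, -3]
mul  [9, 108]
add  [117]

117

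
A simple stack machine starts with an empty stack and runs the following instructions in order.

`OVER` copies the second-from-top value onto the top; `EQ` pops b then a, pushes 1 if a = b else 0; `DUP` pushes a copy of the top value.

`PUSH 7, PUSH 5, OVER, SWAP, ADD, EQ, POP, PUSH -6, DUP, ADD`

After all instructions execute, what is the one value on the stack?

-12

PUSH 7  -> 7
PUSH 5  -> 7 5
OVER    -> 7 5 7
SWAP    -> 7 7 5
ADD     -> 7 12
EQ      -> 0
POP     -> (empty)
PUSH -6 -> -6
DUP     -> -6 -6
ADD     -> -12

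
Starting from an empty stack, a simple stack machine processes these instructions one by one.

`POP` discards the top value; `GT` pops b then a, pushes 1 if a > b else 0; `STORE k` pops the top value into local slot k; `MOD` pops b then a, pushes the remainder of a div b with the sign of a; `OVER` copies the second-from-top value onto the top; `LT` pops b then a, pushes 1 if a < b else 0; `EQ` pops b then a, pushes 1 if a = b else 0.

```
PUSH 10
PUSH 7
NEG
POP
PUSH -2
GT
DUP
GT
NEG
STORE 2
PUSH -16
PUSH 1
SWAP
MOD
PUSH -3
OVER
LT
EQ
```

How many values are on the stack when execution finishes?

PUSH 10   [10]
PUSH 7    [10, 7]
NEG       [10, -7]
POP       [10]
PUSH -2   [10, -2]
GT        [1]
DUP       [1, 1]
GT        [0]
NEG       [0]
STORE 2   []
PUSH -16  [-16]
PUSH 1    [-16, 1]
SWAP      [1, -16]
MOD       [1]
PUSH -3   [1, -3]
OVER      [1, -3, 1]
LT        [1, 1]
EQ        [1]

1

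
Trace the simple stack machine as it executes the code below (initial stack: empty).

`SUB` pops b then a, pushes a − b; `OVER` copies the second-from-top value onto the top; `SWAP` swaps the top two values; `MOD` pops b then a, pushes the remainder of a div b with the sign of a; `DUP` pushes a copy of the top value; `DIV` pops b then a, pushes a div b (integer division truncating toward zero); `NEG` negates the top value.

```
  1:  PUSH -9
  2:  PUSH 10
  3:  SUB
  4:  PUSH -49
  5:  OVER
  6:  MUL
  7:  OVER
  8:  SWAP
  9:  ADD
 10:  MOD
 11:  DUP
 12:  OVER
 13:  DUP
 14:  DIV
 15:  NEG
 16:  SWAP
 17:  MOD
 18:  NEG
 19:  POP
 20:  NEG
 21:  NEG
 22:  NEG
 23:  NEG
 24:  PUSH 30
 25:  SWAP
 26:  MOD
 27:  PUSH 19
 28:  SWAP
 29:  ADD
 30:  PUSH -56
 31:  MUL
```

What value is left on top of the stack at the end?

-1680

PUSH -9  -> -9
PUSH 10  -> -9 10
SUB      -> -19
PUSH -49 -> -19 -49
OVER     -> -19 -49 -19
MUL      -> -19 931
OVER     -> -19 931 -19
SWAP     -> -19 -19 931
ADD      -> -19 912
MOD      -> -19
DUP      -> -19 -19
OVER     -> -19 -19 -19
DUP      -> -19 -19 -19 -19
DIV      -> -19 -19 1
NEG      -> -19 -19 -1
SWAP     -> -19 -1 -19
MOD      -> -19 -1
NEG      -> -19 1
POP      -> -19
NEG      -> 19
NEG      -> -19
NEG      -> 19
NEG      -> -19
PUSH 30  -> -19 30
SWAP     -> 30 -19
MOD      -> 11
PUSH 19  -> 11 19
SWAP     -> 19 11
ADD      -> 30
PUSH -56 -> 30 -56
MUL      -> -1680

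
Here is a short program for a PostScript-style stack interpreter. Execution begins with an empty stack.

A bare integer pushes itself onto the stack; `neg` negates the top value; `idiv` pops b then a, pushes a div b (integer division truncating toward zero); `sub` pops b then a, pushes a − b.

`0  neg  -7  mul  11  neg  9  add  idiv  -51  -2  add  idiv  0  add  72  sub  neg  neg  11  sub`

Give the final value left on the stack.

0     0
neg   0
-7    0 -7
mul   0
11    0 11
neg   0 -11
9     0 -11 9
add   0 -2
idiv  0
-51   0 -51
-2    0 -51 -2
add   0 -53
idiv  0
0     0 0
add   0
72    0 72
sub   -72
neg   72
neg   -72
11    -72 11
sub   -83

-83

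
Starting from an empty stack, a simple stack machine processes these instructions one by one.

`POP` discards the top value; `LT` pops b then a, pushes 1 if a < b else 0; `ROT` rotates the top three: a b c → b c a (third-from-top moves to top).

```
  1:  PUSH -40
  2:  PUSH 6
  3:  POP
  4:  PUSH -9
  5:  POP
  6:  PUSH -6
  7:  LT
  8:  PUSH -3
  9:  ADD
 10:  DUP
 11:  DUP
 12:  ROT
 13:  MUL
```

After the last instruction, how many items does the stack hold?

PUSH -40 -> [-40]
PUSH 6   -> [-40, 6]
POP      -> [-40]
PUSH -9  -> [-40, -9]
POP      -> [-40]
PUSH -6  -> [-40, -6]
LT       -> [1]
PUSH -3  -> [1, -3]
ADD      -> [-2]
DUP      -> [-2, -2]
DUP      -> [-2, -2, -2]
ROT      -> [-2, -2, -2]
MUL      -> [-2, 4]

2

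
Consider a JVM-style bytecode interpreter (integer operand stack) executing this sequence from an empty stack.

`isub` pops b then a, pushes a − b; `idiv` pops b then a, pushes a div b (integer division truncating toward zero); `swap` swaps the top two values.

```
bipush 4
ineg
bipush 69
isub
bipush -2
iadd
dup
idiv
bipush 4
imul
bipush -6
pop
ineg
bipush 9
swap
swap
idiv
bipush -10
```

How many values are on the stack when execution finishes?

2

bipush 4   : [4]
ineg       : [-4]
bipush 69  : [-4, 69]
isub       : [-73]
bipush -2  : [-73, -2]
iadd       : [-75]
dup        : [-75, -75]
idiv       : [1]
bipush 4   : [1, 4]
imul       : [4]
bipush -6  : [4, -6]
pop        : [4]
ineg       : [-4]
bipush 9   : [-4, 9]
swap       : [9, -4]
swap       : [-4, 9]
idiv       : [0]
bipush -10 : [0, -10]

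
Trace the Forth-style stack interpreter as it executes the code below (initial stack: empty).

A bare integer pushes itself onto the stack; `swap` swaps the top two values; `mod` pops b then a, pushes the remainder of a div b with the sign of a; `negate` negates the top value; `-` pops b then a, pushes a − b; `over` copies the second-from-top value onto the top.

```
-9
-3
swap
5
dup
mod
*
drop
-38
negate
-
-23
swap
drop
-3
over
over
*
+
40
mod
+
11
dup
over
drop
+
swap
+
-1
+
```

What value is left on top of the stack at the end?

24

-9      -9
-3      -9 -3
swap    -3 -9
5       -3 -9 5
dup     -3 -9 5 5
mod     -3 -9 0
*       -3 0
drop    -3
-38     -3 -38
negate  -3 38
-       -41
-23     -41 -23
swap    -23 -41
drop    -23
-3      -23 -3
over    -23 -3 -23
over    -23 -3 -23 -3
*       -23 -3 69
+       -23 66
40      -23 66 40
mod     -23 26
+       3
11      3 11
dup     3 11 11
over    3 11 11 11
drop    3 11 11
+       3 22
swap    22 3
+       25
-1      25 -1
+       24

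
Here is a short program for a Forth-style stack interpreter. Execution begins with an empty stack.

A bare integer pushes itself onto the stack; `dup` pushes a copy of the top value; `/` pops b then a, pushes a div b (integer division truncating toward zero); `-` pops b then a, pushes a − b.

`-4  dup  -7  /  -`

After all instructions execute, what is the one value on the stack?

-4  -> [-4]
dup -> [-4, -4]
-7  -> [-4, -4, -7]
/   -> [-4, 0]
-   -> [-4]

-4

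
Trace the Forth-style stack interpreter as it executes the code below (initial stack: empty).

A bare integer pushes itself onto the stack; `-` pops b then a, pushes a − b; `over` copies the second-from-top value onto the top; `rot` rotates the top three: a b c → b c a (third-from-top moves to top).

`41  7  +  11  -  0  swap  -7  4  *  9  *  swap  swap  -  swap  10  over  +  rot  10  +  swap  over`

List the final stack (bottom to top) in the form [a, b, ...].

[0, 299, 10, 299]

41   → [41]
7    → [41, 7]
+    → [48]
11   → [48, 11]
-    → [37]
0    → [37, 0]
swap → [0, 37]
-7   → [0, 37, -7]
4    → [0, 37, -7, 4]
*    → [0, 37, -28]
9    → [0, 37, -28, 9]
*    → [0, 37, -252]
swap → [0, -252, 37]
swap → [0, 37, -252]
-    → [0, 289]
swap → [289, 0]
10   → [289, 0, 10]
over → [289, 0, 10, 0]
+    → [289, 0, 10]
rot  → [0, 10, 289]
10   → [0, 10, 289, 10]
+    → [0, 10, 299]
swap → [0, 299, 10]
over → [0, 299, 10, 299]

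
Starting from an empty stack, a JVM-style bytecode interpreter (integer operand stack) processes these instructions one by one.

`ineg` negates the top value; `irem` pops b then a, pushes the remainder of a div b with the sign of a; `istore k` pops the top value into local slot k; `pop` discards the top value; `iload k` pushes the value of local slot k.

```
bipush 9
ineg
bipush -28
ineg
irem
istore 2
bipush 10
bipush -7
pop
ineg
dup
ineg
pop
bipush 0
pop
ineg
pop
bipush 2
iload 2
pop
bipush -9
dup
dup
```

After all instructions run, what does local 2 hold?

bipush 9   -> 9
ineg       -> -9
bipush -28 -> -9 -28
ineg       -> -9 28
irem       -> -9
istore 2   -> (empty)
bipush 10  -> 10
bipush -7  -> 10 -7
pop        -> 10
ineg       -> -10
dup        -> -10 -10
ineg       -> -10 10
pop        -> -10
bipush 0   -> -10 0
pop        -> -10
ineg       -> 10
pop        -> (empty)
bipush 2   -> 2
iload 2    -> 2 -9
pop        -> 2
bipush -9  -> 2 -9
dup        -> 2 -9 -9
dup        -> 2 -9 -9 -9

-9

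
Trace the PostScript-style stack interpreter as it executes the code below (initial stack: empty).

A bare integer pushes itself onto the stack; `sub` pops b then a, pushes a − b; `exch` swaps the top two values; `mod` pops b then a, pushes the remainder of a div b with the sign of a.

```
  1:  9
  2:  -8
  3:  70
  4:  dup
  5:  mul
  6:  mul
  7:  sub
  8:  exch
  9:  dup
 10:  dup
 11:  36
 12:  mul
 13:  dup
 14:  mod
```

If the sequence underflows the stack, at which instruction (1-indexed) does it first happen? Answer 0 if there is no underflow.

8

9   -> 9
-8  -> 9 -8
70  -> 9 -8 70
dup -> 9 -8 70 70
mul -> 9 -8 4900
mul -> 9 -39200
sub -> 39209
exch  — needs 2 operands, stack has 1 → underflow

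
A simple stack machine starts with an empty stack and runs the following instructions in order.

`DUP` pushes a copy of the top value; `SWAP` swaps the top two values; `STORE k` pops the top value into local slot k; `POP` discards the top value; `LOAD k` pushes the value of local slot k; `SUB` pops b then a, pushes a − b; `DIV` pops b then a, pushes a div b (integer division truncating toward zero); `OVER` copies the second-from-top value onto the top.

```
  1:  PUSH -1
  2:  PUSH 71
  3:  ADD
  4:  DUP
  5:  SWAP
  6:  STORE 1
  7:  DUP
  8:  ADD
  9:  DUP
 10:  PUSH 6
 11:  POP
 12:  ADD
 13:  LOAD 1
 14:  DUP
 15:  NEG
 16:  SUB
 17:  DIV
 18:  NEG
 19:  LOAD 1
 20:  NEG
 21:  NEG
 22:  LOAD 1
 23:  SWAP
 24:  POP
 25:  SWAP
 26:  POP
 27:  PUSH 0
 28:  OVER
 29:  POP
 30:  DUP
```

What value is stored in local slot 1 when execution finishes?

70

PUSH -1 : [-1]
PUSH 71 : [-1, 71]
ADD     : [70]
DUP     : [70, 70]
SWAP    : [70, 70]
STORE 1 : [70]
DUP     : [70, 70]
ADD     : [140]
DUP     : [140, 140]
PUSH 6  : [140, 140, 6]
POP     : [140, 140]
ADD     : [280]
LOAD 1  : [280, 70]
DUP     : [280, 70, 70]
NEG     : [280, 70, -70]
SUB     : [280, 140]
DIV     : [2]
NEG     : [-2]
LOAD 1  : [-2, 70]
NEG     : [-2, -70]
NEG     : [-2, 70]
LOAD 1  : [-2, 70, 70]
SWAP    : [-2, 70, 70]
POP     : [-2, 70]
SWAP    : [70, -2]
POP     : [70]
PUSH 0  : [70, 0]
OVER    : [70, 0, 70]
POP     : [70, 0]
DUP     : [70, 0, 0]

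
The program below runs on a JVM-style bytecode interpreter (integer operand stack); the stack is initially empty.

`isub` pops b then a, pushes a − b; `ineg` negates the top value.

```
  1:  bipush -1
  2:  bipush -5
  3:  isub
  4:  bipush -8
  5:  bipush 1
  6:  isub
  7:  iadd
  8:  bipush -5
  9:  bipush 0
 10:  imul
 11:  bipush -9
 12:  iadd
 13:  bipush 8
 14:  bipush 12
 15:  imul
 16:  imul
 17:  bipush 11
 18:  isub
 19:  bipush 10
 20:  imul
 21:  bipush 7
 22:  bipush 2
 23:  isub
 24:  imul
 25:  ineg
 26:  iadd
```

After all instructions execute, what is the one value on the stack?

43745

bipush -1 → -1
bipush -5 → -1 -5
isub      → 4
bipush -8 → 4 -8
bipush 1  → 4 -8 1
isub      → 4 -9
iadd      → -5
bipush -5 → -5 -5
bipush 0  → -5 -5 0
imul      → -5 0
bipush -9 → -5 0 -9
iadd      → -5 -9
bipush 8  → -5 -9 8
bipush 12 → -5 -9 8 12
imul      → -5 -9 96
imul      → -5 -864
bipush 11 → -5 -864 11
isub      → -5 -875
bipush 10 → -5 -875 10
imul      → -5 -8750
bipush 7  → -5 -8750 7
bipush 2  → -5 -8750 7 2
isub      → -5 -8750 5
imul      → -5 -43750
ineg      → -5 43750
iadd      → 43745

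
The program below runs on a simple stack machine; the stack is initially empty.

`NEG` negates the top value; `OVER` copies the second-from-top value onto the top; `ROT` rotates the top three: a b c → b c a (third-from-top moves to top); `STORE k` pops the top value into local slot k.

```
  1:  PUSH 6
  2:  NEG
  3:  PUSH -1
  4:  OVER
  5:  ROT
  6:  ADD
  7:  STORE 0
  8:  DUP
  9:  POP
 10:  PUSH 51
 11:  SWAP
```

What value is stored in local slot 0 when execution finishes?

PUSH 6  -> [6]
NEG     -> [-6]
PUSH -1 -> [-6, -1]
OVER    -> [-6, -1, -6]
ROT     -> [-1, -6, -6]
ADD     -> [-1, -12]
STORE 0 -> [-1]
DUP     -> [-1, -1]
POP     -> [-1]
PUSH 51 -> [-1, 51]
SWAP    -> [51, -1]

-12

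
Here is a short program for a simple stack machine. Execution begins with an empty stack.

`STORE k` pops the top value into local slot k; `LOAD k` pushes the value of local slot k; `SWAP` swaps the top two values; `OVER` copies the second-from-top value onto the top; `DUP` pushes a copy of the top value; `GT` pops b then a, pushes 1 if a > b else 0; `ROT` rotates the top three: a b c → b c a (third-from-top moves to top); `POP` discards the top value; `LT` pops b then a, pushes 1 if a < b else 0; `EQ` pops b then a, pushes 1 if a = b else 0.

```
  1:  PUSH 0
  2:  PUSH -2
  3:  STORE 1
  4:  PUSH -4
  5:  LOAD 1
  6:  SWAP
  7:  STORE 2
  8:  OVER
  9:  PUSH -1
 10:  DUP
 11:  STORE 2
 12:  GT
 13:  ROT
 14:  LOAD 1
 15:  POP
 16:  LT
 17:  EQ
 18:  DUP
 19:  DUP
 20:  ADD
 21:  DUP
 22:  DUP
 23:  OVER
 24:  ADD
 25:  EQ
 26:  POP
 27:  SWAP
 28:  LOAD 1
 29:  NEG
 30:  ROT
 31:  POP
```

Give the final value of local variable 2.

PUSH 0  : [0]
PUSH -2 : [0, -2]
STORE 1 : [0]
PUSH -4 : [0, -4]
LOAD 1  : [0, -4, -2]
SWAP    : [0, -2, -4]
STORE 2 : [0, -2]
OVER    : [0, -2, 0]
PUSH -1 : [0, -2, 0, -1]
DUP     : [0, -2, 0, -1, -1]
STORE 2 : [0, -2, 0, -1]
GT      : [0, -2, 1]
ROT     : [-2, 1, 0]
LOAD 1  : [-2, 1, 0, -2]
POP     : [-2, 1, 0]
LT      : [-2, 0]
EQ      : [0]
DUP     : [0, 0]
DUP     : [0, 0, 0]
ADD     : [0, 0]
DUP     : [0, 0, 0]
DUP     : [0, 0, 0, 0]
OVER    : [0, 0, 0, 0, 0]
ADD     : [0, 0, 0, 0]
EQ      : [0, 0, 1]
POP     : [0, 0]
SWAP    : [0, 0]
LOAD 1  : [0, 0, -2]
NEG     : [0, 0, 2]
ROT     : [0, 2, 0]
POP     : [0, 2]

-1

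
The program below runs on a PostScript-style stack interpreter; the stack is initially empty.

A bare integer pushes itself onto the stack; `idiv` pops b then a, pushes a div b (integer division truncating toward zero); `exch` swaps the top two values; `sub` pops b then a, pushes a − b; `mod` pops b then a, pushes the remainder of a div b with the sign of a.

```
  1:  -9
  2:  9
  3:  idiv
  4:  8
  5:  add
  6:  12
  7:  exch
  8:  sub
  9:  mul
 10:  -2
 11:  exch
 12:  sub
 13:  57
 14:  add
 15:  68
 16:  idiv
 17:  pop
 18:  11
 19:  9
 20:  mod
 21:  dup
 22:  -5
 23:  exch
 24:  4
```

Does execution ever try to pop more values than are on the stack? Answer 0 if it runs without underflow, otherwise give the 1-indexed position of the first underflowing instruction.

9

-9   -> -9
9    -> -9 9
idiv -> -1
8    -> -1 8
add  -> 7
12   -> 7 12
exch -> 12 7
sub  -> 5
mul  — needs 2 operands, stack has 1 → underflow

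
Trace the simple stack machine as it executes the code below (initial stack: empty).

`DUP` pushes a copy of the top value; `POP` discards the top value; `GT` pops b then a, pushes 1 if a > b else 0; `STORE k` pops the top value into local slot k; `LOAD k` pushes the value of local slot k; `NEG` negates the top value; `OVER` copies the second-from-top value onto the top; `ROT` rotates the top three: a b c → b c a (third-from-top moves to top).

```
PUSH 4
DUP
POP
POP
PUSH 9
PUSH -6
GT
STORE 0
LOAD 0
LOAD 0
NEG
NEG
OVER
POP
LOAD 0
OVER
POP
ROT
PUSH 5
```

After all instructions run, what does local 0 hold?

PUSH 4  → [4]
DUP     → [4, 4]
POP     → [4]
POP     → []
PUSH 9  → [9]
PUSH -6 → [9, -6]
GT      → [1]
STORE 0 → []
LOAD 0  → [1]
LOAD 0  → [1, 1]
NEG     → [1, -1]
NEG     → [1, 1]
OVER    → [1, 1, 1]
POP     → [1, 1]
LOAD 0  → [1, 1, 1]
OVER    → [1, 1, 1, 1]
POP     → [1, 1, 1]
ROT     → [1, 1, 1]
PUSH 5  → [1, 1, 1, 5]

1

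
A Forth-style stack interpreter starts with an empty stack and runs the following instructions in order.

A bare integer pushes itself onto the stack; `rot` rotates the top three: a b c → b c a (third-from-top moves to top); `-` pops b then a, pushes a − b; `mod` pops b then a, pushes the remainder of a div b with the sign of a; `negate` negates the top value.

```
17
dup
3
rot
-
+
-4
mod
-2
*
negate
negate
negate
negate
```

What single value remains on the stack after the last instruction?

17     → 17
dup    → 17 17
3      → 17 17 3
rot    → 17 3 17
-      → 17 -14
+      → 3
-4     → 3 -4
mod    → 3
-2     → 3 -2
*      → -6
negate → 6
negate → -6
negate → 6
negate → -6

-6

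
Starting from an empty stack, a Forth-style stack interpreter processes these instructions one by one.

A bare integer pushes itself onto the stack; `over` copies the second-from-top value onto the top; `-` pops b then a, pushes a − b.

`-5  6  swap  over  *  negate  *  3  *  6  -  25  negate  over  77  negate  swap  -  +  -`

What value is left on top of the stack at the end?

1170

-5     : [-5]
6      : [-5, 6]
swap   : [6, -5]
over   : [6, -5, 6]
*      : [6, -30]
negate : [6, 30]
*      : [180]
3      : [180, 3]
*      : [540]
6      : [540, 6]
-      : [534]
25     : [534, 25]
negate : [534, -25]
over   : [534, -25, 534]
77     : [534, -25, 534, 77]
negate : [534, -25, 534, -77]
swap   : [534, -25, -77, 534]
-      : [534, -25, -611]
+      : [534, -636]
-      : [1170]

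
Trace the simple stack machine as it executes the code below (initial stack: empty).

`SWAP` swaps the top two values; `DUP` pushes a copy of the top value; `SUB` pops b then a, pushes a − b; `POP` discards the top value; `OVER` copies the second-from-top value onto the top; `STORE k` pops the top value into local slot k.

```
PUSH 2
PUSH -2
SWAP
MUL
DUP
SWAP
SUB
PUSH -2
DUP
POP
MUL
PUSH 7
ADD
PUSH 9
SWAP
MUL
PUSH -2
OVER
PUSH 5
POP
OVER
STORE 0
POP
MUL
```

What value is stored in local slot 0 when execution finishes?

PUSH 2  → [2]
PUSH -2 → [2, -2]
SWAP    → [-2, 2]
MUL     → [-4]
DUP     → [-4, -4]
SWAP    → [-4, -4]
SUB     → [0]
PUSH -2 → [0, -2]
DUP     → [0, -2, -2]
POP     → [0, -2]
MUL     → [0]
PUSH 7  → [0, 7]
ADD     → [7]
PUSH 9  → [7, 9]
SWAP    → [9, 7]
MUL     → [63]
PUSH -2 → [63, -2]
OVER    → [63, -2, 63]
PUSH 5  → [63, -2, 63, 5]
POP     → [63, -2, 63]
OVER    → [63, -2, 63, -2]
STORE 0 → [63, -2, 63]
POP     → [63, -2]
MUL     → [-126]

-2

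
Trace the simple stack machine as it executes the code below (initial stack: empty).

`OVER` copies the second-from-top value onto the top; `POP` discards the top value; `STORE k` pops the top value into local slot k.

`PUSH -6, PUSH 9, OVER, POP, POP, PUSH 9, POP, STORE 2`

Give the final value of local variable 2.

PUSH -6  [-6]
PUSH 9   [-6, 9]
OVER     [-6, 9, -6]
POP      [-6, 9]
POP      [-6]
PUSH 9   [-6, 9]
POP      [-6]
STORE 2  []

-6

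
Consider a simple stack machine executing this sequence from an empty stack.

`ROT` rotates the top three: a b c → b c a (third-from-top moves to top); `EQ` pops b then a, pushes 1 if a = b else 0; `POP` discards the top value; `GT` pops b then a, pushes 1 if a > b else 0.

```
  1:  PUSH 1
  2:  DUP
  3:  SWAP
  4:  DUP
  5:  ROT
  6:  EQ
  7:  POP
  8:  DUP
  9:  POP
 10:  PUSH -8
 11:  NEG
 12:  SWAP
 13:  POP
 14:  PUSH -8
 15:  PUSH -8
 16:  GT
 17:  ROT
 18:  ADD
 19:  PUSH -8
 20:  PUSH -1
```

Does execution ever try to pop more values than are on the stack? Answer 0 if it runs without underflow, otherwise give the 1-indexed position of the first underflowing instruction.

PUSH 1   1
DUP      1 1
SWAP     1 1
DUP      1 1 1
ROT      1 1 1
EQ       1 1
POP      1
DUP      1 1
POP      1
PUSH -8  1 -8
NEG      1 8
SWAP     8 1
POP      8
PUSH -8  8 -8
PUSH -8  8 -8 -8
GT       8 0
ROT  — needs 3 operands, stack has 2 → underflow

17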